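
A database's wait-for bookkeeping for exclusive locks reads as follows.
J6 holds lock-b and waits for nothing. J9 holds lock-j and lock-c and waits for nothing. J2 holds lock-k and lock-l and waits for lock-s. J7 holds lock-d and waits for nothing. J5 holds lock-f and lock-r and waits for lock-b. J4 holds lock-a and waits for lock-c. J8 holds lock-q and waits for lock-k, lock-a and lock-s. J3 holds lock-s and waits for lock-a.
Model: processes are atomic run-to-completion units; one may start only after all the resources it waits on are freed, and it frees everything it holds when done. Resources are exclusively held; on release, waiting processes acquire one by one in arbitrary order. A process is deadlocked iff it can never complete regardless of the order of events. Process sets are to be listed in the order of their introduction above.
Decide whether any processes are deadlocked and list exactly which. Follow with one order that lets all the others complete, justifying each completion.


No process is deadlocked.
Key observation: although several processes wait, no cycle exists — each chain bottoms out at a free runner.
A valid finishing order for the others: J6, J9, J4, J3, J5, J2, J8, J7.
Verifying each step:
  J6: no waits; runs immediately, freeing lock-b
  J9: no waits; runs immediately, freeing lock-j and lock-c
  J4 waits on lock-c — all released -> runs and releases lock-a
  J3 waits on lock-a — all released -> runs and releases lock-s
  J5 waits on lock-b — all released -> runs and releases lock-f and lock-r
  J2 waits on lock-s — all released -> runs and releases lock-k and lock-l
  J8 waits on lock-k, lock-a and lock-s — all released -> runs and releases lock-q
  J7: no waits; runs immediately, freeing lock-d


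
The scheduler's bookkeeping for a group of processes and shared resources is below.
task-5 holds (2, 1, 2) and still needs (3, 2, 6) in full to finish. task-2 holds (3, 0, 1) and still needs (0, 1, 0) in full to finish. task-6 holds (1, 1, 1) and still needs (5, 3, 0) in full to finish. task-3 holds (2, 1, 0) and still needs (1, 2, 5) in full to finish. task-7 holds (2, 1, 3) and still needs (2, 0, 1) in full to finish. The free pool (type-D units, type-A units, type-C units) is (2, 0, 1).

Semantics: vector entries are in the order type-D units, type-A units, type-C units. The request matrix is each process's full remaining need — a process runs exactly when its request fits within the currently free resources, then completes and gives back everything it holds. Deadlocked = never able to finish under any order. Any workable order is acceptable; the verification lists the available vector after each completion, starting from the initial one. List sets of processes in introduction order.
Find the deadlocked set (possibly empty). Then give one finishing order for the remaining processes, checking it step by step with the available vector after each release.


Deadlocked: task-5, task-6 and task-3.
Key observation: no order helps: past task-7, task-2, the free pool tops out at (7, 1, 5), below what each blocked process needs in type-A units.
The rest can finish in the order task-7, task-2. Step-by-step check:
  pool = (2, 0, 1)
  run task-7 (needs (2, 0, 1), free (2, 0, 1)); after release of (2, 1, 3) the pool is (4, 1, 4)
  run task-2 (needs (0, 1, 0), free (4, 1, 4)); after release of (3, 0, 1) the pool is (7, 1, 5)
The stuck group stays short no matter what:
  blocked: task-5 wants (3, 2, 6), pool (7, 1, 5) — not enough type-A units and type-C units
  blocked: task-6 wants (5, 3, 0), pool (7, 1, 5) — not enough type-A units
  blocked: task-3 wants (1, 2, 5), pool (7, 1, 5) — not enough type-A units


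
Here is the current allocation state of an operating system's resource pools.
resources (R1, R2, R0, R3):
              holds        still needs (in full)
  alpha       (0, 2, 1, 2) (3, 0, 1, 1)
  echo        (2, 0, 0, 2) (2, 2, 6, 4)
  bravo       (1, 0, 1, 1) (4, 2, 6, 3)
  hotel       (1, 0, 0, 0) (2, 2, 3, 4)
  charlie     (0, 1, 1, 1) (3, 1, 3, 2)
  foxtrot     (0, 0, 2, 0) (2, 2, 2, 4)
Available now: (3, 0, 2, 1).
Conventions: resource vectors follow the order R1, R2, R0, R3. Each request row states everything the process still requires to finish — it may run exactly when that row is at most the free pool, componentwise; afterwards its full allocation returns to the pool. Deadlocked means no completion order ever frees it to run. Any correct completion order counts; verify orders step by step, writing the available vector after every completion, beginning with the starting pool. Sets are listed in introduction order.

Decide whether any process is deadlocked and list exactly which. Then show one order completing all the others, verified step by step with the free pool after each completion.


No process is deadlocked.
Key observation: beginning at alpha, releases accumulate fast enough that every process eventually fits.
A valid finishing order for the others: alpha, charlie, foxtrot, hotel, echo, bravo. Verifying each step:
  pool = (3, 0, 2, 1)
  alpha needs (3, 0, 1, 1) <= (3, 0, 2, 1) -> finishes; pool += (0, 2, 1, 2) = (3, 2, 3, 3)
  charlie needs (3, 1, 3, 2) <= (3, 2, 3, 3) -> finishes; pool += (0, 1, 1, 1) = (3, 3, 4, 4)
  foxtrot needs (2, 2, 2, 4) <= (3, 3, 4, 4) -> finishes; pool += (0, 0, 2, 0) = (3, 3, 6, 4)
  hotel needs (2, 2, 3, 4) <= (3, 3, 6, 4) -> finishes; pool += (1, 0, 0, 0) = (4, 3, 6, 4)
  echo needs (2, 2, 6, 4) <= (4, 3, 6, 4) -> finishes; pool += (2, 0, 0, 2) = (6, 3, 6, 6)
  bravo needs (4, 2, 6, 3) <= (6, 3, 6, 6) -> finishes; pool += (1, 0, 1, 1) = (7, 3, 7, 7)


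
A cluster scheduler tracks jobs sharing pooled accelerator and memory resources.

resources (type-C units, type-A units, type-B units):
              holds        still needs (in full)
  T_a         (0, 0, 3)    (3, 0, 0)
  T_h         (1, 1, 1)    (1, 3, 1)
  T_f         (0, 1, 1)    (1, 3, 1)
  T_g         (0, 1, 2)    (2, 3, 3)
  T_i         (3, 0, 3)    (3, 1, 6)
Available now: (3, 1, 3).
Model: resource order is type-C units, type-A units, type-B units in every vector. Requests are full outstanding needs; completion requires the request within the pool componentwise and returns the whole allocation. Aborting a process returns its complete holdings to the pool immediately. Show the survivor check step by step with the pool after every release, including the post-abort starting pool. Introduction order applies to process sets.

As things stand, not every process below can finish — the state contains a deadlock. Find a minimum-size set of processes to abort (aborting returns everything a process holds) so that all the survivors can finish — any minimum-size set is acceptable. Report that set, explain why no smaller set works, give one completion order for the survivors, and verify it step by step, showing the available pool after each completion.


Abort T_h and T_g.
Key observation: before aborting T_h and T_g, T_f was permanently blocked — no order could ever run it; afterwards it completes at step 2.
Why nothing smaller works — every single abort fails: T_a alone leaves T_h blocked (short on type-A units); T_h alone leaves T_f blocked (short on type-A units); T_f alone leaves T_h blocked (short on type-A units); T_g alone leaves T_h blocked (short on type-A units); T_i alone leaves T_h blocked (short on type-A units).
The survivors complete as T_i, T_f, T_a. Walking it through (starting from the post-abort pool):
  pool = (4, 3, 6)
  T_i needs (3, 1, 6) <= (4, 3, 6) -> finishes; pool += (3, 0, 3) = (7, 3, 9)
  T_f needs (1, 3, 1) <= (7, 3, 9) -> finishes; pool += (0, 1, 1) = (7, 4, 10)
  T_a needs (3, 0, 0) <= (7, 4, 10) -> finishes; pool += (0, 0, 3) = (7, 4, 13)


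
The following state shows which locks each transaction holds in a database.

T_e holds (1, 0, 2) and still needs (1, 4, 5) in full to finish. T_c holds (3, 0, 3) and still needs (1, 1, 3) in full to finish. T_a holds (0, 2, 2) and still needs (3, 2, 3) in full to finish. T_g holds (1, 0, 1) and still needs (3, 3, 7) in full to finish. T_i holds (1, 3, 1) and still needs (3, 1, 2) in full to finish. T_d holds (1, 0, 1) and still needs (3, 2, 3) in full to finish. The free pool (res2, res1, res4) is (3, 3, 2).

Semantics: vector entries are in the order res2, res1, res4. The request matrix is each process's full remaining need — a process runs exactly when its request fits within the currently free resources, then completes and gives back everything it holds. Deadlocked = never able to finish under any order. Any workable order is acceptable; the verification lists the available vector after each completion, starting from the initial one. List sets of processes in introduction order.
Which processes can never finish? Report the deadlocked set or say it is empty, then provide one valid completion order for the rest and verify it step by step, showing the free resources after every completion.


Nothing here is deadlocked.
Key observation: T_i fits the free pool immediately, and its release cascades until everyone finishes.
One completion order for the rest: T_i, T_c, T_d, T_g, T_a, T_e. Walking it through:
  pool = (3, 3, 2)
  T_i needs (3, 1, 2) <= (3, 3, 2) -> finishes; pool += (1, 3, 1) = (4, 6, 3)
  T_c needs (1, 1, 3) <= (4, 6, 3) -> finishes; pool += (3, 0, 3) = (7, 6, 6)
  T_d needs (3, 2, 3) <= (7, 6, 6) -> finishes; pool += (1, 0, 1) = (8, 6, 7)
  T_g needs (3, 3, 7) <= (8, 6, 7) -> finishes; pool += (1, 0, 1) = (9, 6, 8)
  T_a needs (3, 2, 3) <= (9, 6, 8) -> finishes; pool += (0, 2, 2) = (9, 8, 10)
  T_e needs (1, 4, 5) <= (9, 8, 10) -> finishes; pool += (1, 0, 2) = (10, 8, 12)


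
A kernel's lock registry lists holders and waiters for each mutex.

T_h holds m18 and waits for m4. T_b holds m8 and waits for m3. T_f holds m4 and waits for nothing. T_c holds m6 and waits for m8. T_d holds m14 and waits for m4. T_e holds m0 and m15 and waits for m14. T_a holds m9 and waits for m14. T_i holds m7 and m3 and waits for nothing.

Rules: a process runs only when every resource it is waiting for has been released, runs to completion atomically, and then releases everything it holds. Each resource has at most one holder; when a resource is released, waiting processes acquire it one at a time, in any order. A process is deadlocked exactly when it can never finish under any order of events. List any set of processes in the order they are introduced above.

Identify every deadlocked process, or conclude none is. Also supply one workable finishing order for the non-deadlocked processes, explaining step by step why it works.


The deadlocked set is empty.
Key observation: no waiting chain loops back on itself — every chain ends at a process that waits on nothing, so everyone eventually runs.
A valid finishing order for the others: T_f, T_h, T_i, T_d, T_b, T_c, T_a, T_e.
Verifying each step:
  run T_f (it waits on nothing); releases m4
  T_h: everything it awaited (m4) is free; runs, freeing m18
  run T_i (it waits on nothing); releases m7 and m3
  T_d: everything it awaited (m4) is free; runs, freeing m14
  T_b: everything it awaited (m3) is free; runs, freeing m8
  T_c: everything it awaited (m8) is free; runs, freeing m6
  T_a: everything it awaited (m14) is free; runs, freeing m9
  T_e: everything it awaited (m14) is free; runs, freeing m0 and m15


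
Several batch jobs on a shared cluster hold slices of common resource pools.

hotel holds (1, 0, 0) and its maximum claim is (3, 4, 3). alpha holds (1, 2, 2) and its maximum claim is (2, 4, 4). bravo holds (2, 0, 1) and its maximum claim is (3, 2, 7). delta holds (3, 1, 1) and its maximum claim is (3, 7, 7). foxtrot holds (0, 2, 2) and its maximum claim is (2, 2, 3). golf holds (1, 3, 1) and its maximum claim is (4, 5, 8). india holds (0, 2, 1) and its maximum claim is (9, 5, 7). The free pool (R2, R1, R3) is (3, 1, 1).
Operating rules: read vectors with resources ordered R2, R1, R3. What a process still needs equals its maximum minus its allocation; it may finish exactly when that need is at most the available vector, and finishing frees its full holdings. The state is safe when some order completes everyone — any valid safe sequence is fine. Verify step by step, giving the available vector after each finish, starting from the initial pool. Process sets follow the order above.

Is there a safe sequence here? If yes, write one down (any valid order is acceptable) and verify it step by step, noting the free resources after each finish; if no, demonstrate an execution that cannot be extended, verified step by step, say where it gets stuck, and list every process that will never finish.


UNSAFE.
Key observation: R3 is the bottleneck — with foxtrot, alpha, hotel done the pool holds (5, 5, 5), short of every remaining need.
A maximal execution: foxtrot, alpha, hotel — then nothing else fits. Step-by-step check:
  pool = (3, 1, 1)
  foxtrot: need (2, 0, 1) fits (3, 1, 1); releases (0, 2, 2), pool now (3, 3, 3)
  alpha: need (1, 2, 2) fits (3, 3, 3); releases (1, 2, 2), pool now (4, 5, 5)
  hotel: need (2, 4, 3) fits (4, 5, 5); releases (1, 0, 0), pool now (5, 5, 5)
  blocked: bravo wants (1, 2, 6), pool (5, 5, 5) — not enough R3
  blocked: delta wants (0, 6, 6), pool (5, 5, 5) — not enough R1 and R3
  blocked: golf wants (3, 2, 7), pool (5, 5, 5) — not enough R3
  blocked: india wants (9, 3, 6), pool (5, 5, 5) — not enough R2 and R3
Processes that can never finish: bravo, delta, golf and india.


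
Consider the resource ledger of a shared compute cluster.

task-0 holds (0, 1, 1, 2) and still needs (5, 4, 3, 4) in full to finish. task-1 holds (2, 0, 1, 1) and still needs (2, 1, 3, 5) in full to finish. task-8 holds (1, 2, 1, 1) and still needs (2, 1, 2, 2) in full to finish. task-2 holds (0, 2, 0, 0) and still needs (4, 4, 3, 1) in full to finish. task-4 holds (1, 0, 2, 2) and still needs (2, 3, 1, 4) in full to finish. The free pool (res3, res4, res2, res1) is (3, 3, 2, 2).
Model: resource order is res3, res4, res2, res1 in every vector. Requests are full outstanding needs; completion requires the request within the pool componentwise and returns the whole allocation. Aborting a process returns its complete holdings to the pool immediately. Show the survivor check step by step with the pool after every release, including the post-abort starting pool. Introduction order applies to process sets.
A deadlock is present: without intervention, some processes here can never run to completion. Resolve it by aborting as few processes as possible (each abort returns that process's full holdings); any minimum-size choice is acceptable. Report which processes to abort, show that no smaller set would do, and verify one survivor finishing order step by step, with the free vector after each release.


The answer: abort task-1.
Key observation: task-4 was stuck for good until task-1 gave back (2, 0, 1, 1); in the order shown it finishes at step 2.
Minimality: the empty abort set fails — the state is deadlocked as it stands.
Survivors finish in the order: task-8, task-4, task-0, task-2. Walking it through (pool after the aborts first):
  pool = (5, 3, 3, 3)
  task-8: need (2, 1, 2, 2) fits (5, 3, 3, 3); releases (1, 2, 1, 1), pool now (6, 5, 4, 4)
  task-4: need (2, 3, 1, 4) fits (6, 5, 4, 4); releases (1, 0, 2, 2), pool now (7, 5, 6, 6)
  task-0: need (5, 4, 3, 4) fits (7, 5, 6, 6); releases (0, 1, 1, 2), pool now (7, 6, 7, 8)
  task-2: need (4, 4, 3, 1) fits (7, 6, 7, 8); releases (0, 2, 0, 0), pool now (7, 8, 7, 8)


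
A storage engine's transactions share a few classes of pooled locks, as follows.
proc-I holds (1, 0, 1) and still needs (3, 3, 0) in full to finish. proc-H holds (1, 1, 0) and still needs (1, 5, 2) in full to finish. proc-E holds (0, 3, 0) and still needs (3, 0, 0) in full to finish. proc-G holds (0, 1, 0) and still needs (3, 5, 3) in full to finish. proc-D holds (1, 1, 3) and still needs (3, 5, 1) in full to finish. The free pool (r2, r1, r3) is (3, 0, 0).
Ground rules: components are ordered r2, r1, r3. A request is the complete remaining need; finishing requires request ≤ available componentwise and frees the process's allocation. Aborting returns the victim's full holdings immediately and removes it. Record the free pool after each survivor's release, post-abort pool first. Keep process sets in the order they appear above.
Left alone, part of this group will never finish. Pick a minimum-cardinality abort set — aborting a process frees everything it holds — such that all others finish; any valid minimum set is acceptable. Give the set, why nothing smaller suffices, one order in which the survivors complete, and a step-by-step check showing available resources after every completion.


Abort proc-G and proc-D.
Key observation: aborting proc-G and proc-D returns (1, 2, 3), and proc-H — hopeless before — runs at step 2 with the returned capacity in the pool.
No one abort is enough; case by case: proc-I alone leaves proc-H blocked (short on r1 and r3); proc-H alone leaves proc-G blocked (short on r1 and r3); proc-E alone leaves proc-H blocked (short on r1 and r3); proc-G alone leaves proc-H blocked (short on r1 and r3); proc-D alone leaves proc-H blocked (short on r1).
Survivors finish in the order: proc-E, proc-H, proc-I. Check, step by step (pool after the aborts first):
  pool = (4, 2, 3)
  run proc-E (needs (3, 0, 0), free (4, 2, 3)); after release of (0, 3, 0) the pool is (4, 5, 3)
  run proc-H (needs (1, 5, 2), free (4, 5, 3)); after release of (1, 1, 0) the pool is (5, 6, 3)
  run proc-I (needs (3, 3, 0), free (5, 6, 3)); after release of (1, 0, 1) the pool is (6, 6, 4)


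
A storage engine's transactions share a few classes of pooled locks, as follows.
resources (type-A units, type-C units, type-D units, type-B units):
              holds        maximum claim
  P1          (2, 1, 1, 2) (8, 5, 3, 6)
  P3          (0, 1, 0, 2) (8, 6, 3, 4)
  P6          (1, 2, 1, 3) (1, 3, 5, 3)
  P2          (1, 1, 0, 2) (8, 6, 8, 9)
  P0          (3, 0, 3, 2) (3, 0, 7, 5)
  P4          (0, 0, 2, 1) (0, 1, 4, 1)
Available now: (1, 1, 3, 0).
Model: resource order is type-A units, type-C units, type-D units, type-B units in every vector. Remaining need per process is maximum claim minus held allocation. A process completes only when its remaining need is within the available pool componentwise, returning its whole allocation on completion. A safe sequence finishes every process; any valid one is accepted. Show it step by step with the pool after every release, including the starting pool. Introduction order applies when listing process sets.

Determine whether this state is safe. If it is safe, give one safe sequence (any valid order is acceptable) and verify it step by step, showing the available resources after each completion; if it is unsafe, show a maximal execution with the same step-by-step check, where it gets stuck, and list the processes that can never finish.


UNSAFE.
Key observation: type-A units is the bottleneck — with P4, P6, P0 done the pool holds (5, 3, 9, 6), short of every remaining need.
The run P4, P6, P0 cannot be extended any further. Check, step by step:
  pool = (1, 1, 3, 0)
  run P4 (needs (0, 1, 2, 0), free (1, 1, 3, 0)); after release of (0, 0, 2, 1) the pool is (1, 1, 5, 1)
  run P6 (needs (0, 1, 4, 0), free (1, 1, 5, 1)); after release of (1, 2, 1, 3) the pool is (2, 3, 6, 4)
  run P0 (needs (0, 0, 4, 3), free (2, 3, 6, 4)); after release of (3, 0, 3, 2) the pool is (5, 3, 9, 6)
  blocked: P1 wants (6, 4, 2, 4), pool (5, 3, 9, 6) — not enough type-A units and type-C units
  blocked: P3 wants (8, 5, 3, 2), pool (5, 3, 9, 6) — not enough type-A units and type-C units
  blocked: P2 wants (7, 5, 8, 7), pool (5, 3, 9, 6) — not enough type-A units, type-C units and type-B units
Never able to finish: P1, P3 and P2.


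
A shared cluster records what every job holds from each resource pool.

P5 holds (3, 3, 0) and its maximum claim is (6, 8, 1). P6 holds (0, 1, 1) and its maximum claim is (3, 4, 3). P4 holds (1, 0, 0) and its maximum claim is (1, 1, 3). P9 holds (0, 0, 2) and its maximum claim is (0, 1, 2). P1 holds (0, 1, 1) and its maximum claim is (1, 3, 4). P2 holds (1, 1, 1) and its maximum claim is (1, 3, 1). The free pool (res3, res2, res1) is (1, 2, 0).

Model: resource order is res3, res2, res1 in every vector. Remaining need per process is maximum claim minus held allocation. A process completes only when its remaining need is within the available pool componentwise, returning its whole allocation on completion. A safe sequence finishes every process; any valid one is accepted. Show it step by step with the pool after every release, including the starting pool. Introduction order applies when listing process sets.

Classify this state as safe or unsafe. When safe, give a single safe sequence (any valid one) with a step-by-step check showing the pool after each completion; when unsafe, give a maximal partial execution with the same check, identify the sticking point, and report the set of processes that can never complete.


The state is SAFE; one workable sequence: P2, P9, P4, P1, P6, P5.
Key observation: at P2 the run first touches a limit — (0, 2, 0) against (1, 2, 0), exact on a resource it actually requests.
Walking it through:
  pool = (1, 2, 0)
  run P2 (needs (0, 2, 0), free (1, 2, 0)); after release of (1, 1, 1) the pool is (2, 3, 1)
  run P9 (needs (0, 1, 0), free (2, 3, 1)); after release of (0, 0, 2) the pool is (2, 3, 3)
  run P4 (needs (0, 1, 3), free (2, 3, 3)); after release of (1, 0, 0) the pool is (3, 3, 3)
  run P1 (needs (1, 2, 3), free (3, 3, 3)); after release of (0, 1, 1) the pool is (3, 4, 4)
  run P6 (needs (3, 3, 2), free (3, 4, 4)); after release of (0, 1, 1) the pool is (3, 5, 5)
  run P5 (needs (3, 5, 1), free (3, 5, 5)); after release of (3, 3, 0) the pool is (6, 8, 5)


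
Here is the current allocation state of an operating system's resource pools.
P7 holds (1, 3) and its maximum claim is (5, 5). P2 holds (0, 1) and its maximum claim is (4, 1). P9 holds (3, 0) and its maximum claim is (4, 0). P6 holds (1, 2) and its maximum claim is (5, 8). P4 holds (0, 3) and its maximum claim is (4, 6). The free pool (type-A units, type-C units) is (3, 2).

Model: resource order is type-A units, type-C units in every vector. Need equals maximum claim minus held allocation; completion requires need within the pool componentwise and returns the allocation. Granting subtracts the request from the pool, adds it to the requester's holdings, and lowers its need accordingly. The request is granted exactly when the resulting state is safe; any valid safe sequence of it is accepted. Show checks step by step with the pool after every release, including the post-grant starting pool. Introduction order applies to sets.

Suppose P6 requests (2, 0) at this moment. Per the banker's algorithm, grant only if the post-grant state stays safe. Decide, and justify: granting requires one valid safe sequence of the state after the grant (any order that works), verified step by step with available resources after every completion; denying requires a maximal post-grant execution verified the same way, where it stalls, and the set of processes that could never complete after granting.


GRANT. The post-grant state is safe; one safe sequence: P9, P2, P4, P7, P6.
Key observation: the transfer keeps a workable pool ((1, 2)); P9 starts the safe sequence.
Check on the post-grant state, step by step:
  pool = (1, 2)
  P9: need (1, 0) fits (1, 2); releases (3, 0), pool now (4, 2)
  P2: need (4, 0) fits (4, 2); releases (0, 1), pool now (4, 3)
  P4: need (4, 3) fits (4, 3); releases (0, 3), pool now (4, 6)
  P7: need (4, 2) fits (4, 6); releases (1, 3), pool now (5, 9)
  P6: need (2, 6) fits (5, 9); releases (3, 2), pool now (8, 11)


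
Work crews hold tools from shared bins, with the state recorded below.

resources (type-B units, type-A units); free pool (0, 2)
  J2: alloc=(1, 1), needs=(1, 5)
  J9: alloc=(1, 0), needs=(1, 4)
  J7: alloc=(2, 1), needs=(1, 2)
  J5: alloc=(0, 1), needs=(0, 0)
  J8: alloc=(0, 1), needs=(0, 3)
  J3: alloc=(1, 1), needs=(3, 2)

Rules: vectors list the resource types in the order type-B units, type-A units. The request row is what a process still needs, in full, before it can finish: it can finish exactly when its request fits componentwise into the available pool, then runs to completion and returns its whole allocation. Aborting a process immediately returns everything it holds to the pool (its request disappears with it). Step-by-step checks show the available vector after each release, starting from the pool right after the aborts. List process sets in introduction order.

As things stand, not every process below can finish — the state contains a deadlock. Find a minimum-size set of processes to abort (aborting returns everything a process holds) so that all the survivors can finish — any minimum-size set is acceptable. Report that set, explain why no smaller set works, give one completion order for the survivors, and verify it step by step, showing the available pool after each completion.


Minimum abort set: J3.
Key observation: aborting J3 returns (1, 1), and J7 — hopeless before — runs at step 1 with the returned capacity in the pool.
Minimality: the empty abort set fails — the state is deadlocked as it stands.
The survivors complete as J7, J5, J8, J9, J2. Verifying each step (starting from the post-abort pool):
  pool = (1, 3)
  J7 needs (1, 2) <= (1, 3) -> finishes; pool += (2, 1) = (3, 4)
  J5 needs (0, 0) <= (3, 4) -> finishes; pool += (0, 1) = (3, 5)
  J8 needs (0, 3) <= (3, 5) -> finishes; pool += (0, 1) = (3, 6)
  J9 needs (1, 4) <= (3, 6) -> finishes; pool += (1, 0) = (4, 6)
  J2 needs (1, 5) <= (4, 6) -> finishes; pool += (1, 1) = (5, 7)


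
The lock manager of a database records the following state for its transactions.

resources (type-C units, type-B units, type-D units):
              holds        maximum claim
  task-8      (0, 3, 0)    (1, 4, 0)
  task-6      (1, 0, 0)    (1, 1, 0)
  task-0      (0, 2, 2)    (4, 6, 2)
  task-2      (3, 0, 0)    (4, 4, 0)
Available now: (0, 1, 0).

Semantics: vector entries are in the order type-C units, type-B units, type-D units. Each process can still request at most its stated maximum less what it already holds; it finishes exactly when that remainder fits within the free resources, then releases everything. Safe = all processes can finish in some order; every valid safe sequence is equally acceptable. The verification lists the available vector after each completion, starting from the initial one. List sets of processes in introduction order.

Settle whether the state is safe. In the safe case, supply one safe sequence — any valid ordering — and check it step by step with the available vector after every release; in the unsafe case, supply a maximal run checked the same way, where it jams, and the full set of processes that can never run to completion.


SAFE. One safe sequence: task-6, task-8, task-2, task-0.
Key observation: task-6 is the earliest step where a requested resource binds exactly: need (0, 1, 0), pool (0, 1, 0) at its turn.
Check, step by step:
  pool = (0, 1, 0)
  run task-6 (needs (0, 1, 0), free (0, 1, 0)); after release of (1, 0, 0) the pool is (1, 1, 0)
  run task-8 (needs (1, 1, 0), free (1, 1, 0)); after release of (0, 3, 0) the pool is (1, 4, 0)
  run task-2 (needs (1, 4, 0), free (1, 4, 0)); after release of (3, 0, 0) the pool is (4, 4, 0)
  run task-0 (needs (4, 4, 0), free (4, 4, 0)); after release of (0, 2, 2) the pool is (4, 6, 2)


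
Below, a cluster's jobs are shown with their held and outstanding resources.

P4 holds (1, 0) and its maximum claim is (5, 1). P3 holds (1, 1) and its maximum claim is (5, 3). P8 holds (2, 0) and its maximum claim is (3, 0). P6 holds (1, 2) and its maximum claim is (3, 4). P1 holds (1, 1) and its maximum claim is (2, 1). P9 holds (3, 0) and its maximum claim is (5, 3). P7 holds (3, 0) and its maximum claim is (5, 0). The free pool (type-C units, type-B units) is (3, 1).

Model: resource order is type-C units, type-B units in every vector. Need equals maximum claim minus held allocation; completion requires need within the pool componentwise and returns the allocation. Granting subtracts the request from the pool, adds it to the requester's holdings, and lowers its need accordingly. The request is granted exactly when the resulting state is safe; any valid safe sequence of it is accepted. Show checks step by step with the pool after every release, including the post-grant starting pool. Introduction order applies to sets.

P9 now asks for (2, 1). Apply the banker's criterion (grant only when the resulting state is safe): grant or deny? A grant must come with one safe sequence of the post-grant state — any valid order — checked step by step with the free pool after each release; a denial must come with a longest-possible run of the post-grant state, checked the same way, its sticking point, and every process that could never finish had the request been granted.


DENY: after the grant no complete ordering would exist.
Key observation: the wall is type-B units: completing P8, P1, P7, P4 brings the pool only to (8, 1), and all the rest need more.
After a pretend grant, a maximal execution: P8, P1, P7, P4 — then nothing else fits. Step-by-step check:
  pool = (1, 0)
  P8: need (1, 0) fits (1, 0); releases (2, 0), pool now (3, 0)
  P1: need (1, 0) fits (3, 0); releases (1, 1), pool now (4, 1)
  P7: need (2, 0) fits (4, 1); releases (3, 0), pool now (7, 1)
  P4: need (4, 1) fits (7, 1); releases (1, 0), pool now (8, 1)
  P3 still needs (4, 2) but only (8, 1) is free — short on type-B units
  P6 still needs (2, 2) but only (8, 1) is free — short on type-B units
  P9 still needs (0, 2) but only (8, 1) is free — short on type-B units
Post-grant, the permanently blocked set is P3, P6 and P9.


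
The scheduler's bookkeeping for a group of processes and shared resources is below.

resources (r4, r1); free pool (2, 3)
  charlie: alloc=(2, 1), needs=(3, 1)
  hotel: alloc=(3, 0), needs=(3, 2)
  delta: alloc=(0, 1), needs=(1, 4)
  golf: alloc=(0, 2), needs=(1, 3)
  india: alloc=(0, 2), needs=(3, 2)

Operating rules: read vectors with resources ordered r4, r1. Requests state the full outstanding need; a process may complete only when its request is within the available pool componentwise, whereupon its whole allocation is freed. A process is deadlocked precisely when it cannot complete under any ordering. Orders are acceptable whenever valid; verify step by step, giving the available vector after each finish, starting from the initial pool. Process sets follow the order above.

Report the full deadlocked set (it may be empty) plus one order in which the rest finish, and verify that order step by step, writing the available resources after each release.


Deadlocked set: charlie, hotel and india.
Key observation: no order helps: past golf, delta, the free pool tops out at (2, 6), below what each blocked process needs in r4.
A valid finishing order for the others: golf, delta. Check, step by step:
  pool = (2, 3)
  golf needs (1, 3) <= (2, 3) -> finishes; pool += (0, 2) = (2, 5)
  delta needs (1, 4) <= (2, 5) -> finishes; pool += (0, 1) = (2, 6)
The blocked processes can never fit:
  charlie still needs (3, 1) but only (2, 6) is free — short on r4
  hotel still needs (3, 2) but only (2, 6) is free — short on r4
  india still needs (3, 2) but only (2, 6) is free — short on r4


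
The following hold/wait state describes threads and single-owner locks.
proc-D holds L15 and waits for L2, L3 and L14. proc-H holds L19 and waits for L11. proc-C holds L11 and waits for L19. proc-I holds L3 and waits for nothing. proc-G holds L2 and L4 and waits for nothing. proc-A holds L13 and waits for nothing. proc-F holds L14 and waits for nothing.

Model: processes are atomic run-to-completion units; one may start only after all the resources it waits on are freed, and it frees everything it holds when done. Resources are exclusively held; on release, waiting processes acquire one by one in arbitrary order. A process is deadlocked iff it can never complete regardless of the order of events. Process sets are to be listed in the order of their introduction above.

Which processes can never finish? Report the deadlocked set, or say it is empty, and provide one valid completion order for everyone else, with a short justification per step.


Deadlocked set: proc-H and proc-C.
Key observation: the cycle proc-H -> proc-C -> proc-H can never break — each member waits on the next; no other process is dragged down with it.
A valid finishing order for the others: proc-A, proc-I, proc-F, proc-G, proc-D.
Step-by-step check:
  proc-A waits on nothing -> runs at once and releases L13
  proc-I waits on nothing -> runs at once and releases L3
  proc-F waits on nothing -> runs at once and releases L14
  proc-G waits on nothing -> runs at once and releases L2 and L4
  run proc-D (all its waits — L2, L3 and L14 — are resolved); releases L15


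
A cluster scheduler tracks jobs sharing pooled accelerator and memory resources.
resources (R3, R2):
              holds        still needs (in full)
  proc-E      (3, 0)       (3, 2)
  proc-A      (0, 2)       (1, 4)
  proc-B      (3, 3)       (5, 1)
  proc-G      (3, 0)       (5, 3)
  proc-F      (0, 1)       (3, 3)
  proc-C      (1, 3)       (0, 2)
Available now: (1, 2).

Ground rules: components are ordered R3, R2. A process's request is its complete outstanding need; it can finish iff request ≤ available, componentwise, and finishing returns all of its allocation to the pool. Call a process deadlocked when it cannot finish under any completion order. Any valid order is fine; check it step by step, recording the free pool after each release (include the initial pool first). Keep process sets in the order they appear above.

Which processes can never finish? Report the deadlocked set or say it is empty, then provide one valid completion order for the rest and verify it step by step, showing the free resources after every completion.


Deadlocked: proc-E, proc-B, proc-G and proc-F.
Key observation: after proc-C, proc-A complete, (2, 7) is the best the pool ever gets, yet each leftover process wants more R3.
The rest can finish in the order proc-C, proc-A. Check, step by step:
  pool = (1, 2)
  proc-C: need (0, 2) fits (1, 2); releases (1, 3), pool now (2, 5)
  proc-A: need (1, 4) fits (2, 5); releases (0, 2), pool now (2, 7)
The stuck group stays short no matter what:
  proc-E still needs (3, 2) but only (2, 7) is free — short on R3
  proc-B still needs (5, 1) but only (2, 7) is free — short on R3
  proc-G still needs (5, 3) but only (2, 7) is free — short on R3
  proc-F still needs (3, 3) but only (2, 7) is free — short on R3


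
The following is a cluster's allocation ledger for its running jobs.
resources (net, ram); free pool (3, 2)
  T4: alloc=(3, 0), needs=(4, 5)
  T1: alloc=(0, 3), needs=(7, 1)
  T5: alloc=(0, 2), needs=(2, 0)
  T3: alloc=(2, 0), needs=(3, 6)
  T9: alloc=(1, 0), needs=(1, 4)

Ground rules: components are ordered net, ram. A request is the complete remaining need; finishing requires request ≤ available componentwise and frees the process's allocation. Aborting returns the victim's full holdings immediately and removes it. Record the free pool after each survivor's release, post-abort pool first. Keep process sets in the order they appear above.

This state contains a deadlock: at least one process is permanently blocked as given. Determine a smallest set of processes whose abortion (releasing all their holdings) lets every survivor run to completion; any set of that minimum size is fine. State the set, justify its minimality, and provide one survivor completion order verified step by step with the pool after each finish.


Minimum abort set: T1.
Key observation: aborting T1 returns (0, 3), and T4 — hopeless before — runs at step 2 with the returned capacity in the pool.
Minimality: the empty abort set fails — the state is deadlocked as it stands.
The survivors complete as T9, T4, T5, T3. Check, step by step (starting from the post-abort pool):
  pool = (3, 5)
  run T9 (needs (1, 4), free (3, 5)); after release of (1, 0) the pool is (4, 5)
  run T4 (needs (4, 5), free (4, 5)); after release of (3, 0) the pool is (7, 5)
  run T5 (needs (2, 0), free (7, 5)); after release of (0, 2) the pool is (7, 7)
  run T3 (needs (3, 6), free (7, 7)); after release of (2, 0) the pool is (9, 7)


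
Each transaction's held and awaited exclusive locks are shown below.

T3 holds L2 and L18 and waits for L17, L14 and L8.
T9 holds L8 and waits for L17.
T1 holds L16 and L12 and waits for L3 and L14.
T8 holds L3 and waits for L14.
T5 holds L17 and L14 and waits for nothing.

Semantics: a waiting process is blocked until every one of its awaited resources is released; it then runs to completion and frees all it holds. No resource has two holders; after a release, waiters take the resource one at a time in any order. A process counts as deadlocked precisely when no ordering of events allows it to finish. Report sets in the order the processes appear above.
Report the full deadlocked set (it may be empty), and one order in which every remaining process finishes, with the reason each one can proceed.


Nothing here is deadlocked.
Key observation: although several processes wait, no cycle exists — each chain bottoms out at a free runner.
A valid finishing order for the others: T5, T9, T3, T8, T1.
Walking it through:
  run T5 (it waits on nothing); releases L17 and L14
  T9: everything it awaited (L17) is free; runs, freeing L8
  T3: everything it awaited (L17, L14 and L8) is free; runs, freeing L2 and L18
  T8: everything it awaited (L14) is free; runs, freeing L3
  T1: everything it awaited (L3 and L14) is free; runs, freeing L16 and L12


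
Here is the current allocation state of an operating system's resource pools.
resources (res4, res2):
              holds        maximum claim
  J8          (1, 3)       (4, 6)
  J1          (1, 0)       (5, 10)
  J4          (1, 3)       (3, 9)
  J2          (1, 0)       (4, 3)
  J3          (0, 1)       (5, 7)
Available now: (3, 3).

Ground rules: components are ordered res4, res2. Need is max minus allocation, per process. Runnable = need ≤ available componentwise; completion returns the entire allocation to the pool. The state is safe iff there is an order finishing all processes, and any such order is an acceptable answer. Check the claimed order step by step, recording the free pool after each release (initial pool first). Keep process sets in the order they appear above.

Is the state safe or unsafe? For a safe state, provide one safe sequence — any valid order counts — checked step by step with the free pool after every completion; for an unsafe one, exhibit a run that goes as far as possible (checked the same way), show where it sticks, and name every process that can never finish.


SAFE — a valid safe sequence is J2, J8, J3, J4, J1.
Key observation: reading the order forward, J2 is the first process whose need (3, 3) meets the free pool (3, 3) exactly on a resource it requests.
Walking it through:
  pool = (3, 3)
  J2: need (3, 3) fits (3, 3); releases (1, 0), pool now (4, 3)
  J8: need (3, 3) fits (4, 3); releases (1, 3), pool now (5, 6)
  J3: need (5, 6) fits (5, 6); releases (0, 1), pool now (5, 7)
  J4: need (2, 6) fits (5, 7); releases (1, 3), pool now (6, 10)
  J1: need (4, 10) fits (6, 10); releases (1, 0), pool now (7, 10)


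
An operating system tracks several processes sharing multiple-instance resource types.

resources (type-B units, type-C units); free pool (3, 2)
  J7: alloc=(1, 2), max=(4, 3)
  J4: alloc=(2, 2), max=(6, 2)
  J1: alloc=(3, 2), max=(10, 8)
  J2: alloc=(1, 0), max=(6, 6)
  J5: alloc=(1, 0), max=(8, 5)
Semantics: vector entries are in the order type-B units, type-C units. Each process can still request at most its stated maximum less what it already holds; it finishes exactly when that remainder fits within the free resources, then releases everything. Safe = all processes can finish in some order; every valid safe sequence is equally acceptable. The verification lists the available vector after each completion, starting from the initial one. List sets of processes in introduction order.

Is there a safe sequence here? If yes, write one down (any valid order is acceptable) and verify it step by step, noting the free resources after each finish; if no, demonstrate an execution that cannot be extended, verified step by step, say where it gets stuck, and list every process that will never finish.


SAFE — a valid safe sequence is J7, J4, J2, J5, J1.
Key observation: the first exact fit in this order is J7 — it needs (3, 1) with (3, 2) free, meeting a requested resource to the last unit.
Step-by-step check:
  pool = (3, 2)
  J7: need (3, 1) fits (3, 2); releases (1, 2), pool now (4, 4)
  J4: need (4, 0) fits (4, 4); releases (2, 2), pool now (6, 6)
  J2: need (5, 6) fits (6, 6); releases (1, 0), pool now (7, 6)
  J5: need (7, 5) fits (7, 6); releases (1, 0), pool now (8, 6)
  J1: need (7, 6) fits (8, 6); releases (3, 2), pool now (11, 8)
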